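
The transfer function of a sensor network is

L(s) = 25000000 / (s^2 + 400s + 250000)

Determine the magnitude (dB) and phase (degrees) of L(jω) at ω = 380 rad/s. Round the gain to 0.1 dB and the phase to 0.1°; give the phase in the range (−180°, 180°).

42.6 dB, -55.2°

At s = jω = j380:
quadratic: (j380)² + 400·j380 + 250000 = 105600 + j152000 → |·| ≈ 1.8508e+05, ∠ ≈ 55.21°
|L| = 25000000 / 1.8508e+05 ≈ 135.08
Gain = 20 log₁₀(135.08) ≈ 42.61 dB
∠L = 0.00° − 55.21° = -55.21°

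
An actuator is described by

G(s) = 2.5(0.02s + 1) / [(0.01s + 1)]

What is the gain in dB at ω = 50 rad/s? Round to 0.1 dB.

10.0 dB

At ω = 50 rad/s:
zero (1 + j50·0.02) = 1 + j1 → |·| ≈ 1.4142, ∠ ≈ 45.00°
pole (1 + j50·0.01) = 1 + j0.5 → |·| ≈ 1.118, ∠ ≈ 26.57°
|G| = 2.5 · 1.4142 / (1.118) ≈ 3.1623
Gain = 20 log₁₀(3.1623) ≈ 10.00 dB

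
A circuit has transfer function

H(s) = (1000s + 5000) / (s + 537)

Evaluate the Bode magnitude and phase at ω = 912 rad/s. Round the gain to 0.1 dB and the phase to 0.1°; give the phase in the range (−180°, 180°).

58.7 dB, 30.2°

Substitute s = j912:
Numerator: 1000(j912) + 5000 = 5000 + j912000
Denominator: (j912) + 537 = 537 + j912
|N| = √(5000² + 912000²) ≈ 9.1201e+05, ∠N ≈ 89.69°
|D| = √(537² + 912²) ≈ 1058.4, ∠D ≈ 59.51°
|H| = 9.1201e+05 / 1058.4 ≈ 861.69
Gain = 20 log₁₀(861.69) ≈ 58.71 dB
∠H = 89.69° − 59.51° = 30.18°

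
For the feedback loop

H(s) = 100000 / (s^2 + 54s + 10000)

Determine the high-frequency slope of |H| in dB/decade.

Each pole contributes −20 dB/decade at high frequency; each zero contributes +20 dB/decade.
Net: 0 zero(s) − 2 pole(s) → -40 dB/decade.

-40 dB/decade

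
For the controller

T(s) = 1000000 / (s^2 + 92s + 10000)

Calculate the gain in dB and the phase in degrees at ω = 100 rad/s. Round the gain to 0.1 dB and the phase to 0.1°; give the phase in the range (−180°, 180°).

40.7 dB, -90.0°

At s = jω = j100:
quadratic: (j100)² + 92·j100 + 10000 = 0 + j9200 → |·| ≈ 9200, ∠ ≈ 90.00°
|T| = 1000000 / 9200 ≈ 108.7
Gain = 20 log₁₀(108.7) ≈ 40.72 dB
∠T = 0.00° − 90.00° = -90.00°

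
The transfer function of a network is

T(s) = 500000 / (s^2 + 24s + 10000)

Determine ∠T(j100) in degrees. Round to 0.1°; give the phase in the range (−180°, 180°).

At s = jω = j100:
quadratic: (j100)² + 24·j100 + 10000 = 0 + j2400 → |·| ≈ 2400, ∠ ≈ 90.00°
∠T = 0.00° − 90.00° = -90.00°

-90.0°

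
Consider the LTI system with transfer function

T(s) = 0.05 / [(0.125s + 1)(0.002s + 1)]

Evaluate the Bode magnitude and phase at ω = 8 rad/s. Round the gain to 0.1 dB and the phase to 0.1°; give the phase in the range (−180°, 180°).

At ω = 8 rad/s:
pole (1 + j8·0.125) = 1 + j1 → |·| ≈ 1.4142, ∠ ≈ 45.00°
pole (1 + j8·0.002) = 1 + j0.016 → |·| ≈ 1.0001, ∠ ≈ 0.92°
|T| = 0.05 · 1 / (1.4142 · 1.0001) ≈ 0.035352
Gain = 20 log₁₀(0.035352) ≈ -29.03 dB
∠T = (0°) − (45.00° + 0.92°) = -45.92°

-29.0 dB, -45.9°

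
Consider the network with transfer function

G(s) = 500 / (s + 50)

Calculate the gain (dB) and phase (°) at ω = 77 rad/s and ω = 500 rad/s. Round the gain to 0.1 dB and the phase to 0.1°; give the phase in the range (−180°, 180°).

At s = jω = j77:
pole (s+50): 50 + j77 → |·| = √(50²+77²) = √8429 ≈ 91.81, ∠ = arctan(77/50) ≈ 57.00°
|G| = 500 / 91.81 ≈ 5.446
Gain = 20 log₁₀(5.446) ≈ 14.72 dB
∠G = 0.00° − 57.00° = -57.00°

At s = jω = j500:
pole (s+50): 50 + j500 → |·| = √(50²+500²) = √252500 ≈ 502.49, ∠ = arctan(500/50) ≈ 84.29°
|G| = 500 / 502.49 ≈ 0.99504
Gain = 20 log₁₀(0.99504) ≈ -0.04 dB
∠G = 0.00° − 84.29° = -84.29°

ω = 77: 14.7 dB, -57.0°; ω = 500: -0.0 dB, -84.3°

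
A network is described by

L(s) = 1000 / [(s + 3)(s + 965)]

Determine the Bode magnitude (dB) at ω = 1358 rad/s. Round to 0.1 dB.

-67.1 dB

At s = jω = j1358:
pole (s+3): 3 + j1358 → |·| = √(3²+1358²) = √1844173 ≈ 1358, ∠ = arctan(1358/3) ≈ 89.87°
pole (s+965): 965 + j1358 → |·| = √(965²+1358²) = √2775389 ≈ 1665.9, ∠ = arctan(1358/965) ≈ 54.60°
|L| = 1000 / 2.2623e+06 ≈ 0.00044203
Gain = 20 log₁₀(0.00044203) ≈ -67.09 dB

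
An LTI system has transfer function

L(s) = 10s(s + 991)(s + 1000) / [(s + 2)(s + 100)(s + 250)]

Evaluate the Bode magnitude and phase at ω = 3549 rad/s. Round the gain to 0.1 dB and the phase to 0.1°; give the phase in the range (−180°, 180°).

20.6 dB, -25.7°

At s = jω = j3549:
zero (s+991): 991 + j3549 → |·| = √(991²+3549²) = √13577482 ≈ 3684.8, ∠ = arctan(3549/991) ≈ 74.40°
zero (s+1000): 1000 + j3549 → |·| = √(1000²+3549²) = √13595401 ≈ 3687.2, ∠ = arctan(3549/1000) ≈ 74.26°
zero at origin: s = j3549 → |·| = 3549, ∠ = 90.00°
pole (s+2): 2 + j3549 → |·| = √(2²+3549²) = √12595405 ≈ 3549, ∠ = arctan(3549/2) ≈ 89.97°
pole (s+100): 100 + j3549 → |·| = √(100²+3549²) = √12605401 ≈ 3550.4, ∠ = arctan(3549/100) ≈ 88.39°
pole (s+250): 250 + j3549 → |·| = √(250²+3549²) = √12657901 ≈ 3557.8, ∠ = arctan(3549/250) ≈ 85.97°
|L| = 10 · 4.8219e+10 / 4.483e+10 ≈ 10.756
Gain = 20 log₁₀(10.756) ≈ 20.63 dB
∠L = 238.66° − 264.33° = -25.67°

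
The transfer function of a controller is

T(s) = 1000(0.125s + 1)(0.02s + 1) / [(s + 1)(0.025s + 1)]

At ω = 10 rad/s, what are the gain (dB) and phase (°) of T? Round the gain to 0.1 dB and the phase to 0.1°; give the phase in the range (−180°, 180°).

At ω = 10 rad/s:
zero (1 + j10·0.125) = 1 + j1.25 → |·| ≈ 1.6008, ∠ ≈ 51.34°
zero (1 + j10·0.02) = 1 + j0.2 → |·| ≈ 1.0198, ∠ ≈ 11.31°
pole (1 + j10·1) = 1 + j10 → |·| ≈ 10.05, ∠ ≈ 84.29°
pole (1 + j10·0.025) = 1 + j0.25 → |·| ≈ 1.0308, ∠ ≈ 14.04°
|T| = 1000 · 1.6008 · 1.0198 / (10.05 · 1.0308) ≈ 157.58
Gain = 20 log₁₀(157.58) ≈ 43.95 dB
∠T = (51.34° + 11.31°) − (84.29° + 14.04°) = -35.68°

44.0 dB, -35.7°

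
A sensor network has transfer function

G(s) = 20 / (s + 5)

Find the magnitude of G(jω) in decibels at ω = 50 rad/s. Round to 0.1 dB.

Substitute s = j50:
Numerator: 20 = 20 + j0
Denominator: (j50) + 5 = 5 + j50
|N| = √(20² + 0²) ≈ 20, ∠N ≈ 0.00°
|D| = √(5² + 50²) ≈ 50.249, ∠D ≈ 84.29°
|G| = 20 / 50.249 ≈ 0.39802
Gain = 20 log₁₀(0.39802) ≈ -8.00 dB

-8.0 dB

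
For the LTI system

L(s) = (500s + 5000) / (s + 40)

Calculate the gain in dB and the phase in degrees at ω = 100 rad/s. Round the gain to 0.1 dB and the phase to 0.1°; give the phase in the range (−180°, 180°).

Substitute s = j100:
Numerator: 500(j100) + 5000 = 5000 + j50000
Denominator: (j100) + 40 = 40 + j100
|N| = √(5000² + 50000²) ≈ 50249, ∠N ≈ 84.29°
|D| = √(40² + 100²) ≈ 107.7, ∠D ≈ 68.20°
|L| = 50249 / 107.7 ≈ 466.56
Gain = 20 log₁₀(466.56) ≈ 53.38 dB
∠L = 84.29° − 68.20° = 16.09°

53.4 dB, 16.1°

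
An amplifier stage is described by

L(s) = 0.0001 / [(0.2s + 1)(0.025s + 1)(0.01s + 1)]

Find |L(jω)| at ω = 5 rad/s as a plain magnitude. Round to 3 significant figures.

7.01e-05

At ω = 5 rad/s:
pole (1 + j5·0.2) = 1 + j1 → |·| ≈ 1.4142, ∠ ≈ 45.00°
pole (1 + j5·0.025) = 1 + j0.125 → |·| ≈ 1.0078, ∠ ≈ 7.13°
pole (1 + j5·0.01) = 1 + j0.05 → |·| ≈ 1.0012, ∠ ≈ 2.86°
|L| = 0.0001 · 1 / (1.4142 · 1.0078 · 1.0012) ≈ 7.008e-05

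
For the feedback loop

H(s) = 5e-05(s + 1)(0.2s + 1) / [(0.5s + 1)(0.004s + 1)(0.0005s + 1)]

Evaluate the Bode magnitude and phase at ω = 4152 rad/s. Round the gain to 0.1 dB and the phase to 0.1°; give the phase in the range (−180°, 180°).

At ω = 4152 rad/s:
zero (1 + j4152·1) = 1 + j4152 → |·| ≈ 4152, ∠ ≈ 89.99°
zero (1 + j4152·0.2) = 1 + j830.4 → |·| ≈ 830.4, ∠ ≈ 89.93°
pole (1 + j4152·0.5) = 1 + j2076 → |·| ≈ 2076, ∠ ≈ 89.97°
pole (1 + j4152·0.004) = 1 + j16.608 → |·| ≈ 16.638, ∠ ≈ 86.55°
pole (1 + j4152·0.0005) = 1 + j2.076 → |·| ≈ 2.3043, ∠ ≈ 64.28°
|H| = 5e-05 · 4152 · 830.4 / (2076 · 16.638 · 2.3043) ≈ 0.0021659
Gain = 20 log₁₀(0.0021659) ≈ -53.29 dB
∠H = (89.99° + 89.93°) − (89.97° + 86.55° + 64.28°) = -60.88°

-53.3 dB, -60.9°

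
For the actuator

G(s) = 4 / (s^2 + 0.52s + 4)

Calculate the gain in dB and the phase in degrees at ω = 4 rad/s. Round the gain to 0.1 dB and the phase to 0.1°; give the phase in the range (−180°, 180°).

At s = jω = j4:
quadratic: (j4)² + 0.52·j4 + 4 = -12 + j2.08 → |·| ≈ 12.179, ∠ ≈ 170.17°
|G| = 4 / 12.179 ≈ 0.32843
Gain = 20 log₁₀(0.32843) ≈ -9.67 dB
∠G = 0.00° − 170.17° = -170.17°

-9.7 dB, -170.2°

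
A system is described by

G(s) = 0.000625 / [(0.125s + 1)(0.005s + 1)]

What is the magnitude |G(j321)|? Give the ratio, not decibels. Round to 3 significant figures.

At ω = 321 rad/s:
pole (1 + j321·0.125) = 1 + j40.125 → |·| ≈ 40.137, ∠ ≈ 88.57°
pole (1 + j321·0.005) = 1 + j1.605 → |·| ≈ 1.891, ∠ ≈ 58.07°
|G| = 0.000625 · 1 / (40.137 · 1.891) ≈ 8.2346e-06

8.23e-06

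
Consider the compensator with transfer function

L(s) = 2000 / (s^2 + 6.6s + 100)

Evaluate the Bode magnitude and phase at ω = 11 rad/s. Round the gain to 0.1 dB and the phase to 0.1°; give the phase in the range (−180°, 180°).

At s = jω = j11:
quadratic: (j11)² + 6.6·j11 + 100 = -21 + j72.6 → |·| ≈ 75.576, ∠ ≈ 106.13°
|L| = 2000 / 75.576 ≈ 26.463
Gain = 20 log₁₀(26.463) ≈ 28.45 dB
∠L = 0.00° − 106.13° = -106.13°

28.5 dB, -106.1°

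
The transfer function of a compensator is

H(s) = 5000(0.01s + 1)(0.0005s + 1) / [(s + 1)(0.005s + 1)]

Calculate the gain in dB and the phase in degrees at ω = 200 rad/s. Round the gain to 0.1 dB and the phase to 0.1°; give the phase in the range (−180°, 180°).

32.0 dB, -65.6°

At ω = 200 rad/s:
zero (1 + j200·0.01) = 1 + j2 → |·| ≈ 2.2361, ∠ ≈ 63.43°
zero (1 + j200·0.0005) = 1 + j0.1 → |·| ≈ 1.005, ∠ ≈ 5.71°
pole (1 + j200·1) = 1 + j200 → |·| ≈ 200, ∠ ≈ 89.71°
pole (1 + j200·0.005) = 1 + j1 → |·| ≈ 1.4142, ∠ ≈ 45.00°
|H| = 5000 · 2.2361 · 1.005 / (200 · 1.4142) ≈ 39.727
Gain = 20 log₁₀(39.727) ≈ 31.98 dB
∠H = (63.43° + 5.71°) − (89.71° + 45.00°) = -65.57°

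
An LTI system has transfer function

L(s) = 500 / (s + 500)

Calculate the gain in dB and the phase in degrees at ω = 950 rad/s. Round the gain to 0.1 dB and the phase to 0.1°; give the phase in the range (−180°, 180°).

-6.6 dB, -62.2°

Substitute s = j950:
Numerator: 500 = 500 + j0
Denominator: (j950) + 500 = 500 + j950
|N| = √(500² + 0²) ≈ 500, ∠N ≈ 0.00°
|D| = √(500² + 950²) ≈ 1073.5, ∠D ≈ 62.24°
|L| = 500 / 1073.5 ≈ 0.46577
Gain = 20 log₁₀(0.46577) ≈ -6.64 dB
∠L = 0.00° − 62.24° = -62.24°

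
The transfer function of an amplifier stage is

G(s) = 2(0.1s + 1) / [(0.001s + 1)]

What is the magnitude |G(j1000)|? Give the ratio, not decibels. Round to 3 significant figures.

At ω = 1000 rad/s:
zero (1 + j1000·0.1) = 1 + j100 → |·| ≈ 100, ∠ ≈ 89.43°
pole (1 + j1000·0.001) = 1 + j1 → |·| ≈ 1.4142, ∠ ≈ 45.00°
|G| = 2 · 100 / (1.4142) ≈ 141.42

141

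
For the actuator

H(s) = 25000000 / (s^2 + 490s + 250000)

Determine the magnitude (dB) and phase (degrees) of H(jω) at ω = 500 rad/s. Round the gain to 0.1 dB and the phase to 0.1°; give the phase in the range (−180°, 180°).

40.2 dB, -90.0°

At s = jω = j500:
quadratic: (j500)² + 490·j500 + 250000 = 0 + j245000 → |·| ≈ 2.45e+05, ∠ ≈ 90.00°
|H| = 25000000 / 2.45e+05 ≈ 102.04
Gain = 20 log₁₀(102.04) ≈ 40.18 dB
∠H = 0.00° − 90.00° = -90.00°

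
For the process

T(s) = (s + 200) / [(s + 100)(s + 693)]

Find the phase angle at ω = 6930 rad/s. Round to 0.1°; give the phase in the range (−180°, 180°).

-85.1°

At s = jω = j6930:
zero (s+200): 200 + j6930 → |·| = √(200²+6930²) = √48064900 ≈ 6932.9, ∠ = arctan(6930/200) ≈ 88.35°
pole (s+100): 100 + j6930 → |·| = √(100²+6930²) = √48034900 ≈ 6930.7, ∠ = arctan(6930/100) ≈ 89.17°
pole (s+693): 693 + j6930 → |·| = √(693²+6930²) = √48505149 ≈ 6964.6, ∠ = arctan(6930/693) ≈ 84.29°
∠T = 88.35° − 173.46° = -85.11°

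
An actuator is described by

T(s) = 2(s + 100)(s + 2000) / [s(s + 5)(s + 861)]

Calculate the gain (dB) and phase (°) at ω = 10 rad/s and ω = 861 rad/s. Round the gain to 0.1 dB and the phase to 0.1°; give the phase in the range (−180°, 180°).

ω = 10: 12.4 dB, -148.1°; ω = 861: -47.6 dB, -118.0°

At s = jω = j10:
zero (s+100): 100 + j10 → |·| = √(100²+10²) = √10100 ≈ 100.5, ∠ = arctan(10/100) ≈ 5.71°
zero (s+2000): 2000 + j10 → |·| = √(2000²+10²) = √4000100 ≈ 2000, ∠ = arctan(10/2000) ≈ 0.29°
pole (s+5): 5 + j10 → |·| = √(5²+10²) = √125 ≈ 11.18, ∠ = arctan(10/5) ≈ 63.43°
pole (s+861): 861 + j10 → |·| = √(861²+10²) = √741421 ≈ 861.06, ∠ = arctan(10/861) ≈ 0.67°
pole at origin: |s| = 10, ∠ = 90.00° (in denominator)
|T| = 2 · 2.01e+05 / 96267 ≈ 4.1759
Gain = 20 log₁₀(4.1759) ≈ 12.42 dB
∠T = 6.00° − 154.10° = -148.10°

At s = jω = j861:
zero (s+100): 100 + j861 → |·| = √(100²+861²) = √751321 ≈ 866.79, ∠ = arctan(861/100) ≈ 83.38°
zero (s+2000): 2000 + j861 → |·| = √(2000²+861²) = √4741321 ≈ 2177.5, ∠ = arctan(861/2000) ≈ 23.29°
pole (s+5): 5 + j861 → |·| = √(5²+861²) = √741346 ≈ 861.01, ∠ = arctan(861/5) ≈ 89.67°
pole (s+861): 861 + j861 → |·| = √(861²+861²) = √1482642 ≈ 1217.6, ∠ = arctan(861/861) ≈ 45.00°
pole at origin: |s| = 861, ∠ = 90.00° (in denominator)
|T| = 2 · 1.8874e+06 / 9.0264e+08 ≈ 0.004182
Gain = 20 log₁₀(0.004182) ≈ -47.57 dB
∠T = 106.67° − 224.67° = -118.00°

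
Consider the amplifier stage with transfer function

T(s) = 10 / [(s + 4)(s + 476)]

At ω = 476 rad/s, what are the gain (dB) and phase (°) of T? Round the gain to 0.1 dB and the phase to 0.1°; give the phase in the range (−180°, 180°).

At s = jω = j476:
pole (s+4): 4 + j476 → |·| = √(4²+476²) = √226592 ≈ 476.02, ∠ = arctan(476/4) ≈ 89.52°
pole (s+476): 476 + j476 → |·| = √(476²+476²) = √453152 ≈ 673.17, ∠ = arctan(476/476) ≈ 45.00°
|T| = 10 / 3.2044e+05 ≈ 3.1207e-05
Gain = 20 log₁₀(3.1207e-05) ≈ -90.11 dB
∠T = 0.00° − 134.52° = -134.52°

-90.1 dB, -134.5°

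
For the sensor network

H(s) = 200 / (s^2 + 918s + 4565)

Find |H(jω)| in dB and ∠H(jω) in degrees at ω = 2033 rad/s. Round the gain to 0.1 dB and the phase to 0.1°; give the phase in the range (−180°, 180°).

Substitute s = j2033:
Numerator: 200 = 200 + j0
Denominator: (j2033)^2 + 918(j2033) + 4565 = -4128524 + j1866294
|N| = √(200² + 0²) ≈ 200, ∠N ≈ 0.00°
|D| = √(4128524² + 1866294²) ≈ 4.5308e+06, ∠D ≈ 155.67°
|H| = 200 / 4.5308e+06 ≈ 4.4142e-05
Gain = 20 log₁₀(4.4142e-05) ≈ -87.10 dB
∠H = 0.00° − 155.67° = -155.67°

-87.1 dB, -155.7°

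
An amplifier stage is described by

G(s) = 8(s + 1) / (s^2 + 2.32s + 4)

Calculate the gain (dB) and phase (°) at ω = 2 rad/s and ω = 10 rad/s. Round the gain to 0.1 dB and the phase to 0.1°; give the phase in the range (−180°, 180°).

At s = jω = j2:
zero (s+1): 1 + j2 → |·| = √(1²+2²) = √5 ≈ 2.2361, ∠ = arctan(2/1) ≈ 63.43°
quadratic: (j2)² + 2.32·j2 + 4 = 0 + j4.64 → |·| ≈ 4.64, ∠ ≈ 90.00°
|G| = 8 · 2.2361 / 4.64 ≈ 3.8553
Gain = 20 log₁₀(3.8553) ≈ 11.72 dB
∠G = 63.43° − 90.00° = -26.57°

At s = jω = j10:
zero (s+1): 1 + j10 → |·| = √(1²+10²) = √101 ≈ 10.05, ∠ = arctan(10/1) ≈ 84.29°
quadratic: (j10)² + 2.32·j10 + 4 = -96 + j23.2 → |·| ≈ 98.764, ∠ ≈ 166.41°
|G| = 8 · 10.05 / 98.764 ≈ 0.81406
Gain = 20 log₁₀(0.81406) ≈ -1.79 dB
∠G = 84.29° − 166.41° = -82.12°

ω = 2: 11.7 dB, -26.6°; ω = 10: -1.8 dB, -82.1°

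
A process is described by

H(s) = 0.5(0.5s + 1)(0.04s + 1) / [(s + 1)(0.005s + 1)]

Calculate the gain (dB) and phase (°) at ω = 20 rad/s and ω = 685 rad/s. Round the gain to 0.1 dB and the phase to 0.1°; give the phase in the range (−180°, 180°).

At ω = 20 rad/s:
zero (1 + j20·0.5) = 1 + j10 → |·| ≈ 10.05, ∠ ≈ 84.29°
zero (1 + j20·0.04) = 1 + j0.8 → |·| ≈ 1.2806, ∠ ≈ 38.66°
pole (1 + j20·1) = 1 + j20 → |·| ≈ 20.025, ∠ ≈ 87.14°
pole (1 + j20·0.005) = 1 + j0.1 → |·| ≈ 1.005, ∠ ≈ 5.71°
|H| = 0.5 · 10.05 · 1.2806 / (20.025 · 1.005) ≈ 0.31975
Gain = 20 log₁₀(0.31975) ≈ -9.90 dB
∠H = (84.29° + 38.66°) − (87.14° + 5.71°) = 30.10°

At ω = 685 rad/s:
zero (1 + j685·0.5) = 1 + j342.5 → |·| ≈ 342.5, ∠ ≈ 89.83°
zero (1 + j685·0.04) = 1 + j27.4 → |·| ≈ 27.418, ∠ ≈ 87.91°
pole (1 + j685·1) = 1 + j685 → |·| ≈ 685, ∠ ≈ 89.92°
pole (1 + j685·0.005) = 1 + j3.425 → |·| ≈ 3.568, ∠ ≈ 73.72°
|H| = 0.5 · 342.5 · 27.418 / (685 · 3.568) ≈ 1.9211
Gain = 20 log₁₀(1.9211) ≈ 5.67 dB
∠H = (89.83° + 87.91°) − (89.92° + 73.72°) = 14.10°

ω = 20: -9.9 dB, 30.1°; ω = 685: 5.7 dB, 14.1°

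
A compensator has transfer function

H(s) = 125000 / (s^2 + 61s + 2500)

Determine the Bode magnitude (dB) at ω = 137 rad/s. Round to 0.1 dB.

At s = jω = j137:
quadratic: (j137)² + 61·j137 + 2500 = -16269 + j8357 → |·| ≈ 18290, ∠ ≈ 152.81°
|H| = 125000 / 18290 ≈ 6.8343
Gain = 20 log₁₀(6.8343) ≈ 16.69 dB

16.7 dB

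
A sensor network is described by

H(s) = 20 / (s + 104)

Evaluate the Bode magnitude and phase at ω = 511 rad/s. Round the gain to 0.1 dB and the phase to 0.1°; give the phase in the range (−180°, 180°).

Substitute s = j511:
Numerator: 20 = 20 + j0
Denominator: (j511) + 104 = 104 + j511
|N| = √(20² + 0²) ≈ 20, ∠N ≈ 0.00°
|D| = √(104² + 511²) ≈ 521.48, ∠D ≈ 78.50°
|H| = 20 / 521.48 ≈ 0.038352
Gain = 20 log₁₀(0.038352) ≈ -28.32 dB
∠H = 0.00° − 78.50° = -78.50°

-28.3 dB, -78.5°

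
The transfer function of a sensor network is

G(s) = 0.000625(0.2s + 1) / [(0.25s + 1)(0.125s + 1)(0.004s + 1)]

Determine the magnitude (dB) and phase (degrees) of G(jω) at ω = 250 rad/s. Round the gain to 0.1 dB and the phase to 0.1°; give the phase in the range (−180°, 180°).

At ω = 250 rad/s:
zero (1 + j250·0.2) = 1 + j50 → |·| ≈ 50.01, ∠ ≈ 88.85°
pole (1 + j250·0.25) = 1 + j62.5 → |·| ≈ 62.508, ∠ ≈ 89.08°
pole (1 + j250·0.125) = 1 + j31.25 → |·| ≈ 31.266, ∠ ≈ 88.17°
pole (1 + j250·0.004) = 1 + j1 → |·| ≈ 1.4142, ∠ ≈ 45.00°
|G| = 0.000625 · 50.01 / (62.508 · 31.266 · 1.4142) ≈ 1.1309e-05
Gain = 20 log₁₀(1.1309e-05) ≈ -98.93 dB
∠G = (88.85°) − (89.08° + 88.17° + 45.00°) = -133.40°

-98.9 dB, -133.4°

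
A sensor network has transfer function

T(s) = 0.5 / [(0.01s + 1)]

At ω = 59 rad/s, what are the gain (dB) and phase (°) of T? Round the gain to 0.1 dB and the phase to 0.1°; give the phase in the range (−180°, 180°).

-7.3 dB, -30.5°

At ω = 59 rad/s:
pole (1 + j59·0.01) = 1 + j0.59 → |·| ≈ 1.1611, ∠ ≈ 30.54°
|T| = 0.5 · 1 / (1.1611) ≈ 0.43063
Gain = 20 log₁₀(0.43063) ≈ -7.32 dB
∠T = (0°) − (30.54°) = -30.54°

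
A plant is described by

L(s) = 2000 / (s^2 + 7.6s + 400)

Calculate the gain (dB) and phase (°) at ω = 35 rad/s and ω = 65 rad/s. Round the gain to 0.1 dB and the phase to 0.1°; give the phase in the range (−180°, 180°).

ω = 35: 7.3 dB, -162.1°; ω = 65: -5.7 dB, -172.6°

At s = jω = j35:
quadratic: (j35)² + 7.6·j35 + 400 = -825 + j266 → |·| ≈ 866.82, ∠ ≈ 162.13°
|L| = 2000 / 866.82 ≈ 2.3073
Gain = 20 log₁₀(2.3073) ≈ 7.26 dB
∠L = 0.00° − 162.13° = -162.13°

At s = jω = j65:
quadratic: (j65)² + 7.6·j65 + 400 = -3825 + j494 → |·| ≈ 3856.8, ∠ ≈ 172.64°
|L| = 2000 / 3856.8 ≈ 0.51856
Gain = 20 log₁₀(0.51856) ≈ -5.70 dB
∠L = 0.00° − 172.64° = -172.64°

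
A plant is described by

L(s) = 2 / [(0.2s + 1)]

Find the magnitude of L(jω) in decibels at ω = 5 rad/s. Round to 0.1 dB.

3.0 dB

At ω = 5 rad/s:
pole (1 + j5·0.2) = 1 + j1 → |·| ≈ 1.4142, ∠ ≈ 45.00°
|L| = 2 · 1 / (1.4142) ≈ 1.4142
Gain = 20 log₁₀(1.4142) ≈ 3.01 dB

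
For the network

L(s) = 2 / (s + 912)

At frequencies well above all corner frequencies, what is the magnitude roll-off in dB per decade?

-20 dB/decade

Each pole contributes −20 dB/decade at high frequency; each zero contributes +20 dB/decade.
Net: 0 zero(s) − 1 pole(s) → -20 dB/decade.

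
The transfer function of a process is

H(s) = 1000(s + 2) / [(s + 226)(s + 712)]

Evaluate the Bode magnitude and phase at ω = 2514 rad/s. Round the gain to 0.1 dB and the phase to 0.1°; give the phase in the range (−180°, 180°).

At s = jω = j2514:
zero (s+2): 2 + j2514 → |·| = √(2²+2514²) = √6320200 ≈ 2514, ∠ = arctan(2514/2) ≈ 89.95°
pole (s+226): 226 + j2514 → |·| = √(226²+2514²) = √6371272 ≈ 2524.1, ∠ = arctan(2514/226) ≈ 84.86°
pole (s+712): 712 + j2514 → |·| = √(712²+2514²) = √6827140 ≈ 2612.9, ∠ = arctan(2514/712) ≈ 74.19°
|H| = 1000 · 2514 / 6.5952e+06 ≈ 0.38119
Gain = 20 log₁₀(0.38119) ≈ -8.38 dB
∠H = 89.95° − 159.05° = -69.10°

-8.4 dB, -69.1°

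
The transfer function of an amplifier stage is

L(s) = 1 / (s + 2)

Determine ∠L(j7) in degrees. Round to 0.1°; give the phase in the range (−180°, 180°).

At s = jω = j7:
pole (s+2): 2 + j7 → |·| = √(2²+7²) = √53 ≈ 7.2801, ∠ = arctan(7/2) ≈ 74.05°
∠L = 0.00° − 74.05° = -74.05°

-74.1°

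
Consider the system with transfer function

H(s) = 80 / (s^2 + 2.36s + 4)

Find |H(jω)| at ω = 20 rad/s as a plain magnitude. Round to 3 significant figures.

At s = jω = j20:
quadratic: (j20)² + 2.36·j20 + 4 = -396 + j47.2 → |·| ≈ 398.8, ∠ ≈ 173.20°
|H| = 80 / 398.8 ≈ 0.2006

0.201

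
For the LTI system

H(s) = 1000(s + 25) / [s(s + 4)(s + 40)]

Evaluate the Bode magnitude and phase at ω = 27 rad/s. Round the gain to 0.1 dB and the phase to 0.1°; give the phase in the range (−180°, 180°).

At s = jω = j27:
zero (s+25): 25 + j27 → |·| = √(25²+27²) = √1354 ≈ 36.797, ∠ = arctan(27/25) ≈ 47.20°
pole (s+4): 4 + j27 → |·| = √(4²+27²) = √745 ≈ 27.295, ∠ = arctan(27/4) ≈ 81.57°
pole (s+40): 40 + j27 → |·| = √(40²+27²) = √2329 ≈ 48.26, ∠ = arctan(27/40) ≈ 34.02°
pole at origin: |s| = 27, ∠ = 90.00° (in denominator)
|H| = 1000 · 36.797 / 35566 ≈ 1.0346
Gain = 20 log₁₀(1.0346) ≈ 0.30 dB
∠H = 47.20° − 205.59° = -158.39°

0.3 dB, -158.4°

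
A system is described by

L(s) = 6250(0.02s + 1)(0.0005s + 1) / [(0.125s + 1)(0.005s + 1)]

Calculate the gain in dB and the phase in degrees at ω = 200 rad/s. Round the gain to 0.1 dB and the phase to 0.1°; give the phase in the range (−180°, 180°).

57.3 dB, -51.0°

At ω = 200 rad/s:
zero (1 + j200·0.02) = 1 + j4 → |·| ≈ 4.1231, ∠ ≈ 75.96°
zero (1 + j200·0.0005) = 1 + j0.1 → |·| ≈ 1.005, ∠ ≈ 5.71°
pole (1 + j200·0.125) = 1 + j25 → |·| ≈ 25.02, ∠ ≈ 87.71°
pole (1 + j200·0.005) = 1 + j1 → |·| ≈ 1.4142, ∠ ≈ 45.00°
|L| = 6250 · 4.1231 · 1.005 / (25.02 · 1.4142) ≈ 731.93
Gain = 20 log₁₀(731.93) ≈ 57.29 dB
∠L = (75.96° + 5.71°) − (87.71° + 45.00°) = -51.04°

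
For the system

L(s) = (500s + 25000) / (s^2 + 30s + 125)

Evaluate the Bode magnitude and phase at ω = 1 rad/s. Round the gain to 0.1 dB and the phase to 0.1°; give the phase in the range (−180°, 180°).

45.8 dB, -12.5°

Substitute s = j1:
Numerator: 500(j1) + 25000 = 25000 + j500
Denominator: (j1)^2 + 30(j1) + 125 = 124 + j30
|N| = √(25000² + 500²) ≈ 25005, ∠N ≈ 1.15°
|D| = √(124² + 30²) ≈ 127.58, ∠D ≈ 13.60°
|L| = 25005 / 127.58 ≈ 195.99
Gain = 20 log₁₀(195.99) ≈ 45.84 dB
∠L = 1.15° − 13.60° = -12.45°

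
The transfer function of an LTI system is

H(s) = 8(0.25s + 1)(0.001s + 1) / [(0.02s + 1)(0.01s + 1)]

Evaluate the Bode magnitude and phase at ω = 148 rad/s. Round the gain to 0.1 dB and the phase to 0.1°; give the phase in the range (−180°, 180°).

34.6 dB, -30.4°

At ω = 148 rad/s:
zero (1 + j148·0.25) = 1 + j37 → |·| ≈ 37.014, ∠ ≈ 88.45°
zero (1 + j148·0.001) = 1 + j0.148 → |·| ≈ 1.0109, ∠ ≈ 8.42°
pole (1 + j148·0.02) = 1 + j2.96 → |·| ≈ 3.1244, ∠ ≈ 71.33°
pole (1 + j148·0.01) = 1 + j1.48 → |·| ≈ 1.7862, ∠ ≈ 55.95°
|H| = 8 · 37.014 · 1.0109 / (3.1244 · 1.7862) ≈ 53.637
Gain = 20 log₁₀(53.637) ≈ 34.59 dB
∠H = (88.45° + 8.42°) − (71.33° + 55.95°) = -30.41°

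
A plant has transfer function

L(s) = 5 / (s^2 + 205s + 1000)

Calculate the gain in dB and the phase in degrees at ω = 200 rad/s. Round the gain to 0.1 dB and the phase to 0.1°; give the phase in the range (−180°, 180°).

-81.1 dB, -133.6°

Substitute s = j200:
Numerator: 5 = 5 + j0
Denominator: (j200)^2 + 205(j200) + 1000 = -39000 + j41000
|N| = √(5² + 0²) ≈ 5, ∠N ≈ 0.00°
|D| = √(39000² + 41000²) ≈ 56586, ∠D ≈ 133.57°
|L| = 5 / 56586 ≈ 8.8361e-05
Gain = 20 log₁₀(8.8361e-05) ≈ -81.07 dB
∠L = 0.00° − 133.57° = -133.57°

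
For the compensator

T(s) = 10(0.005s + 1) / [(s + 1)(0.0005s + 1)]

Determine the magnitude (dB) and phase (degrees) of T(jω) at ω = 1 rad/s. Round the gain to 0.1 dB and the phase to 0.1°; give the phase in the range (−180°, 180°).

17.0 dB, -44.7°

At ω = 1 rad/s:
zero (1 + j1·0.005) = 1 + j0.005 → |·| ≈ 1, ∠ ≈ 0.29°
pole (1 + j1·1) = 1 + j1 → |·| ≈ 1.4142, ∠ ≈ 45.00°
pole (1 + j1·0.0005) = 1 + j0.0005 → |·| ≈ 1, ∠ ≈ 0.03°
|T| = 10 · 1 / (1.4142 · 1) ≈ 7.0711
Gain = 20 log₁₀(7.0711) ≈ 16.99 dB
∠T = (0.29°) − (45.00° + 0.03°) = -44.74°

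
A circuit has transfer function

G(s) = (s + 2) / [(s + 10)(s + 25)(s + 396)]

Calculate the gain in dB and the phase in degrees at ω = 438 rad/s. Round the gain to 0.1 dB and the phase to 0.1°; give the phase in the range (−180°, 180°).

At s = jω = j438:
zero (s+2): 2 + j438 → |·| = √(2²+438²) = √191848 ≈ 438, ∠ = arctan(438/2) ≈ 89.74°
pole (s+10): 10 + j438 → |·| = √(10²+438²) = √191944 ≈ 438.11, ∠ = arctan(438/10) ≈ 88.69°
pole (s+25): 25 + j438 → |·| = √(25²+438²) = √192469 ≈ 438.71, ∠ = arctan(438/25) ≈ 86.73°
pole (s+396): 396 + j438 → |·| = √(396²+438²) = √348660 ≈ 590.47, ∠ = arctan(438/396) ≈ 47.88°
|G| = 1 · 438 / 1.1349e+08 ≈ 3.8594e-06
Gain = 20 log₁₀(3.8594e-06) ≈ -108.27 dB
∠G = 89.74° − 223.30° = -133.56°

-108.3 dB, -133.6°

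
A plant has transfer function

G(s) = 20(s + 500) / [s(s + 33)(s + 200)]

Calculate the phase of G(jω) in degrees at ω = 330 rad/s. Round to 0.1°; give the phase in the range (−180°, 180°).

160.4°

At s = jω = j330:
zero (s+500): 500 + j330 → |·| = √(500²+330²) = √358900 ≈ 599.08, ∠ = arctan(330/500) ≈ 33.42°
pole (s+33): 33 + j330 → |·| = √(33²+330²) = √109989 ≈ 331.65, ∠ = arctan(330/33) ≈ 84.29°
pole (s+200): 200 + j330 → |·| = √(200²+330²) = √148900 ≈ 385.88, ∠ = arctan(330/200) ≈ 58.78°
pole at origin: |s| = 330, ∠ = 90.00° (in denominator)
∠G = 33.42° − 233.07° = -199.65° ≡ 160.35° (principal value)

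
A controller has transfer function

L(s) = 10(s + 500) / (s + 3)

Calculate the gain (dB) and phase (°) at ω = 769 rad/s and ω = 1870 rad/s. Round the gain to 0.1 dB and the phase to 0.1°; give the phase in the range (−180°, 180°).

At s = jω = j769:
zero (s+500): 500 + j769 → |·| = √(500²+769²) = √841361 ≈ 917.26, ∠ = arctan(769/500) ≈ 56.97°
pole (s+3): 3 + j769 → |·| = √(3²+769²) = √591370 ≈ 769.01, ∠ = arctan(769/3) ≈ 89.78°
|L| = 10 · 917.26 / 769.01 ≈ 11.928
Gain = 20 log₁₀(11.928) ≈ 21.53 dB
∠L = 56.97° − 89.78° = -32.81°

At s = jω = j1870:
zero (s+500): 500 + j1870 → |·| = √(500²+1870²) = √3746900 ≈ 1935.7, ∠ = arctan(1870/500) ≈ 75.03°
pole (s+3): 3 + j1870 → |·| = √(3²+1870²) = √3496909 ≈ 1870, ∠ = arctan(1870/3) ≈ 89.91°
|L| = 10 · 1935.7 / 1870 ≈ 10.351
Gain = 20 log₁₀(10.351) ≈ 20.30 dB
∠L = 75.03° − 89.91° = -14.88°

ω = 769: 21.5 dB, -32.8°; ω = 1870: 20.3 dB, -14.9°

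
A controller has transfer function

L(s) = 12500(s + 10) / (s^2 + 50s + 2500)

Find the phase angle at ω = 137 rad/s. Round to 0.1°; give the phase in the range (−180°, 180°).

-71.3°

At s = jω = j137:
zero (s+10): 10 + j137 → |·| = √(10²+137²) = √18869 ≈ 137.36, ∠ = arctan(137/10) ≈ 85.83°
quadratic: (j137)² + 50·j137 + 2500 = -16269 + j6850 → |·| ≈ 17652, ∠ ≈ 157.17°
∠L = 85.83° − 157.17° = -71.34°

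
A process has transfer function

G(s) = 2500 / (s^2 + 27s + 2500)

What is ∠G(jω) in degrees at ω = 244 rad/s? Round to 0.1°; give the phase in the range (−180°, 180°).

At s = jω = j244:
quadratic: (j244)² + 27·j244 + 2500 = -57036 + j6588 → |·| ≈ 57415, ∠ ≈ 173.41°
∠G = 0.00° − 173.41° = -173.41°

-173.4°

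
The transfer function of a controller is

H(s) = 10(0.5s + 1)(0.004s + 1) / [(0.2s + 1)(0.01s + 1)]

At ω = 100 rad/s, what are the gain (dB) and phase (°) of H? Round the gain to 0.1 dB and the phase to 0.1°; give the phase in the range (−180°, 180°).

At ω = 100 rad/s:
zero (1 + j100·0.5) = 1 + j50 → |·| ≈ 50.01, ∠ ≈ 88.85°
zero (1 + j100·0.004) = 1 + j0.4 → |·| ≈ 1.077, ∠ ≈ 21.80°
pole (1 + j100·0.2) = 1 + j20 → |·| ≈ 20.025, ∠ ≈ 87.14°
pole (1 + j100·0.01) = 1 + j1 → |·| ≈ 1.4142, ∠ ≈ 45.00°
|H| = 10 · 50.01 · 1.077 / (20.025 · 1.4142) ≈ 19.019
Gain = 20 log₁₀(19.019) ≈ 25.58 dB
∠H = (88.85° + 21.80°) − (87.14° + 45.00°) = -21.49°

25.6 dB, -21.5°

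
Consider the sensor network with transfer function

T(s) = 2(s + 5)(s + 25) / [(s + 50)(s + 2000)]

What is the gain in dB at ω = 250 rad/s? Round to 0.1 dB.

-12.2 dB

At s = jω = j250:
zero (s+5): 5 + j250 → |·| = √(5²+250²) = √62525 ≈ 250.05, ∠ = arctan(250/5) ≈ 88.85°
zero (s+25): 25 + j250 → |·| = √(25²+250²) = √63125 ≈ 251.25, ∠ = arctan(250/25) ≈ 84.29°
pole (s+50): 50 + j250 → |·| = √(50²+250²) = √65000 ≈ 254.95, ∠ = arctan(250/50) ≈ 78.69°
pole (s+2000): 2000 + j250 → |·| = √(2000²+250²) = √4062500 ≈ 2015.6, ∠ = arctan(250/2000) ≈ 7.13°
|T| = 2 · 62825 / 5.1388e+05 ≈ 0.24451
Gain = 20 log₁₀(0.24451) ≈ -12.23 dB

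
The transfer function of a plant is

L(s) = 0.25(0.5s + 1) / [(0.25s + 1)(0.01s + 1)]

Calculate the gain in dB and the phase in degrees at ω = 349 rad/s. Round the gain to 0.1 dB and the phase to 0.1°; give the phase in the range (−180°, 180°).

At ω = 349 rad/s:
zero (1 + j349·0.5) = 1 + j174.5 → |·| ≈ 174.5, ∠ ≈ 89.67°
pole (1 + j349·0.25) = 1 + j87.25 → |·| ≈ 87.256, ∠ ≈ 89.34°
pole (1 + j349·0.01) = 1 + j3.49 → |·| ≈ 3.6304, ∠ ≈ 74.01°
|L| = 0.25 · 174.5 / (87.256 · 3.6304) ≈ 0.13772
Gain = 20 log₁₀(0.13772) ≈ -17.22 dB
∠L = (89.67°) − (89.34° + 74.01°) = -73.68°

-17.2 dB, -73.7°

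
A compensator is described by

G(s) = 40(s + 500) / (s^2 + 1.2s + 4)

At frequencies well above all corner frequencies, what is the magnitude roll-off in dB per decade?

-20 dB/decade

Each pole contributes −20 dB/decade at high frequency; each zero contributes +20 dB/decade.
Net: 1 zero(s) − 2 pole(s) → -20 dB/decade.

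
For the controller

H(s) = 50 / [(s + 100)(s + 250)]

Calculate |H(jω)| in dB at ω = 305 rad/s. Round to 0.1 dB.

At s = jω = j305:
pole (s+100): 100 + j305 → |·| = √(100²+305²) = √103025 ≈ 320.98, ∠ = arctan(305/100) ≈ 71.85°
pole (s+250): 250 + j305 → |·| = √(250²+305²) = √155525 ≈ 394.37, ∠ = arctan(305/250) ≈ 50.66°
|H| = 50 / 1.2658e+05 ≈ 0.00039501
Gain = 20 log₁₀(0.00039501) ≈ -68.07 dB

-68.1 dB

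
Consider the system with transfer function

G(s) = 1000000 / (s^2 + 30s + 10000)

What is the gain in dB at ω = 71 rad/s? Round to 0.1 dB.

45.4 dB

At s = jω = j71:
quadratic: (j71)² + 30·j71 + 10000 = 4959 + j2130 → |·| ≈ 5397.1, ∠ ≈ 23.24°
|G| = 1000000 / 5397.1 ≈ 185.28
Gain = 20 log₁₀(185.28) ≈ 45.36 dB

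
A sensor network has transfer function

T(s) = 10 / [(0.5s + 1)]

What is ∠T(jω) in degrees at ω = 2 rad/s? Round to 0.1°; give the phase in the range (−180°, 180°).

-45.0°

At ω = 2 rad/s:
pole (1 + j2·0.5) = 1 + j1 → |·| ≈ 1.4142, ∠ ≈ 45.00°
∠T = (0°) − (45.00°) = -45.00°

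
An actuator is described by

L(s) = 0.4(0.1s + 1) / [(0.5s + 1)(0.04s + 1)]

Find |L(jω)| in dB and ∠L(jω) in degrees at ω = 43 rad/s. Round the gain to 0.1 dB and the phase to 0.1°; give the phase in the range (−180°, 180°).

At ω = 43 rad/s:
zero (1 + j43·0.1) = 1 + j4.3 → |·| ≈ 4.4147, ∠ ≈ 76.91°
pole (1 + j43·0.5) = 1 + j21.5 → |·| ≈ 21.523, ∠ ≈ 87.34°
pole (1 + j43·0.04) = 1 + j1.72 → |·| ≈ 1.9896, ∠ ≈ 59.83°
|L| = 0.4 · 4.4147 / (21.523 · 1.9896) ≈ 0.041238
Gain = 20 log₁₀(0.041238) ≈ -27.69 dB
∠L = (76.91°) − (87.34° + 59.83°) = -70.26°

-27.7 dB, -70.3°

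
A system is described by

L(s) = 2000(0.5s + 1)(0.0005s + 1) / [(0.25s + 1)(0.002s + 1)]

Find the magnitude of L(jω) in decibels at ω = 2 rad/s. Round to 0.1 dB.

68.1 dB

At ω = 2 rad/s:
zero (1 + j2·0.5) = 1 + j1 → |·| ≈ 1.4142, ∠ ≈ 45.00°
zero (1 + j2·0.0005) = 1 + j0.001 → |·| ≈ 1, ∠ ≈ 0.06°
pole (1 + j2·0.25) = 1 + j0.5 → |·| ≈ 1.118, ∠ ≈ 26.57°
pole (1 + j2·0.002) = 1 + j0.004 → |·| ≈ 1, ∠ ≈ 0.23°
|L| = 2000 · 1.4142 · 1 / (1.118 · 1) ≈ 2529.9
Gain = 20 log₁₀(2529.9) ≈ 68.06 dB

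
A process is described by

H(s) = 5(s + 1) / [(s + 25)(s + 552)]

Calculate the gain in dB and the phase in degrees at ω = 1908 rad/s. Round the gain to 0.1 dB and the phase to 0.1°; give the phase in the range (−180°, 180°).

At s = jω = j1908:
zero (s+1): 1 + j1908 → |·| = √(1²+1908²) = √3640465 ≈ 1908, ∠ = arctan(1908/1) ≈ 89.97°
pole (s+25): 25 + j1908 → |·| = √(25²+1908²) = √3641089 ≈ 1908.2, ∠ = arctan(1908/25) ≈ 89.25°
pole (s+552): 552 + j1908 → |·| = √(552²+1908²) = √3945168 ≈ 1986.2, ∠ = arctan(1908/552) ≈ 73.86°
|H| = 5 · 1908 / 3.7901e+06 ≈ 0.0025171
Gain = 20 log₁₀(0.0025171) ≈ -51.98 dB
∠H = 89.97° − 163.11° = -73.14°

-52.0 dB, -73.1°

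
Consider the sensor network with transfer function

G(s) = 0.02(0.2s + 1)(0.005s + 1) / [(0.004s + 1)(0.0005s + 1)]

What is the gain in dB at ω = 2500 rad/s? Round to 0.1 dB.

17.8 dB

At ω = 2500 rad/s:
zero (1 + j2500·0.2) = 1 + j500 → |·| ≈ 500, ∠ ≈ 89.89°
zero (1 + j2500·0.005) = 1 + j12.5 → |·| ≈ 12.54, ∠ ≈ 85.43°
pole (1 + j2500·0.004) = 1 + j10 → |·| ≈ 10.05, ∠ ≈ 84.29°
pole (1 + j2500·0.0005) = 1 + j1.25 → |·| ≈ 1.6008, ∠ ≈ 51.34°
|G| = 0.02 · 500 · 12.54 / (10.05 · 1.6008) ≈ 7.7946
Gain = 20 log₁₀(7.7946) ≈ 17.84 dB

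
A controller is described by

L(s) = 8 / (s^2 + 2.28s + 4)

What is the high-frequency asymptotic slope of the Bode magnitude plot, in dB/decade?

-40 dB/decade

Each pole contributes −20 dB/decade at high frequency; each zero contributes +20 dB/decade.
Net: 0 zero(s) − 2 pole(s) → -40 dB/decade.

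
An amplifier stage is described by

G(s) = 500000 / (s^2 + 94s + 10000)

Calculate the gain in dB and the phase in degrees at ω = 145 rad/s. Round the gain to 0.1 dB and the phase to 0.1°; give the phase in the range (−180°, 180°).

29.1 dB, -129.0°

At s = jω = j145:
quadratic: (j145)² + 94·j145 + 10000 = -11025 + j13630 → |·| ≈ 17531, ∠ ≈ 128.97°
|G| = 500000 / 17531 ≈ 28.521
Gain = 20 log₁₀(28.521) ≈ 29.10 dB
∠G = 0.00° − 128.97° = -128.97°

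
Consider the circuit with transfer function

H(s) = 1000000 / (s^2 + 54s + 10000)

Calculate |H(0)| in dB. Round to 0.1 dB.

H(0) = 1000000 / 10000 = 100
20 log₁₀(100) ≈ 40.00 dB

40.0 dB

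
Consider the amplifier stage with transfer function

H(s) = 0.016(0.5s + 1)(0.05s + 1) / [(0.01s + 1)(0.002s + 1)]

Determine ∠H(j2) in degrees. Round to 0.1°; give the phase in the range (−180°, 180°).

At ω = 2 rad/s:
zero (1 + j2·0.5) = 1 + j1 → |·| ≈ 1.4142, ∠ ≈ 45.00°
zero (1 + j2·0.05) = 1 + j0.1 → |·| ≈ 1.005, ∠ ≈ 5.71°
pole (1 + j2·0.01) = 1 + j0.02 → |·| ≈ 1.0002, ∠ ≈ 1.15°
pole (1 + j2·0.002) = 1 + j0.004 → |·| ≈ 1, ∠ ≈ 0.23°
∠H = (45.00° + 5.71°) − (1.15° + 0.23°) = 49.33°

49.3°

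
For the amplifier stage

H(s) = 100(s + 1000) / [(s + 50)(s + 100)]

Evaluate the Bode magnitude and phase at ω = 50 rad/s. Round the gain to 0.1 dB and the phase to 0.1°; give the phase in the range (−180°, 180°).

22.1 dB, -68.7°

At s = jω = j50:
zero (s+1000): 1000 + j50 → |·| = √(1000²+50²) = √1002500 ≈ 1001.2, ∠ = arctan(50/1000) ≈ 2.86°
pole (s+50): 50 + j50 → |·| = √(50²+50²) = √5000 ≈ 70.711, ∠ = arctan(50/50) ≈ 45.00°
pole (s+100): 100 + j50 → |·| = √(100²+50²) = √12500 ≈ 111.8, ∠ = arctan(50/100) ≈ 26.57°
|H| = 100 · 1001.2 / 7905.5 ≈ 12.665
Gain = 20 log₁₀(12.665) ≈ 22.05 dB
∠H = 2.86° − 71.57° = -68.71°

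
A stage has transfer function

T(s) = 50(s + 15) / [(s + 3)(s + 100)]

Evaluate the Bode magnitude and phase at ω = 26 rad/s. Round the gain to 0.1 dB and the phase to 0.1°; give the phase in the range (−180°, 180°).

-5.1 dB, -38.0°

At s = jω = j26:
zero (s+15): 15 + j26 → |·| = √(15²+26²) = √901 ≈ 30.017, ∠ = arctan(26/15) ≈ 60.02°
pole (s+3): 3 + j26 → |·| = √(3²+26²) = √685 ≈ 26.173, ∠ = arctan(26/3) ≈ 83.42°
pole (s+100): 100 + j26 → |·| = √(100²+26²) = √10676 ≈ 103.32, ∠ = arctan(26/100) ≈ 14.57°
|T| = 50 · 30.017 / 2704.2 ≈ 0.55501
Gain = 20 log₁₀(0.55501) ≈ -5.11 dB
∠T = 60.02° − 97.99° = -37.97°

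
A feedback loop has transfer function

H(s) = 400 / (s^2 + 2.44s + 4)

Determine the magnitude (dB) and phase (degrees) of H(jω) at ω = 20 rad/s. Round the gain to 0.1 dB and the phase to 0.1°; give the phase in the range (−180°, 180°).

At s = jω = j20:
quadratic: (j20)² + 2.44·j20 + 4 = -396 + j48.8 → |·| ≈ 399, ∠ ≈ 172.97°
|H| = 400 / 399 ≈ 1.0025
Gain = 20 log₁₀(1.0025) ≈ 0.02 dB
∠H = 0.00° − 172.97° = -172.97°

0.0 dB, -173.0°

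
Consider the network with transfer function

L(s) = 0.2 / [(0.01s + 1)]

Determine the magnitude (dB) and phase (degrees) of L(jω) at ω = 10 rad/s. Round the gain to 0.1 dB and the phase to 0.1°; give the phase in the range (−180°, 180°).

At ω = 10 rad/s:
pole (1 + j10·0.01) = 1 + j0.1 → |·| ≈ 1.005, ∠ ≈ 5.71°
|L| = 0.2 · 1 / (1.005) ≈ 0.199
Gain = 20 log₁₀(0.199) ≈ -14.02 dB
∠L = (0°) − (5.71°) = -5.71°

-14.0 dB, -5.7°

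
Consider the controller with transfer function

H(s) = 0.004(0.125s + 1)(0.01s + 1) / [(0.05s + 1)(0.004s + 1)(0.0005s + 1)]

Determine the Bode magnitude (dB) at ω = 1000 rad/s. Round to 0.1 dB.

-33.2 dB

At ω = 1000 rad/s:
zero (1 + j1000·0.125) = 1 + j125 → |·| ≈ 125, ∠ ≈ 89.54°
zero (1 + j1000·0.01) = 1 + j10 → |·| ≈ 10.05, ∠ ≈ 84.29°
pole (1 + j1000·0.05) = 1 + j50 → |·| ≈ 50.01, ∠ ≈ 88.85°
pole (1 + j1000·0.004) = 1 + j4 → |·| ≈ 4.1231, ∠ ≈ 75.96°
pole (1 + j1000·0.0005) = 1 + j0.5 → |·| ≈ 1.118, ∠ ≈ 26.57°
|H| = 0.004 · 125 · 10.05 / (50.01 · 4.1231 · 1.118) ≈ 0.021798
Gain = 20 log₁₀(0.021798) ≈ -33.23 dB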